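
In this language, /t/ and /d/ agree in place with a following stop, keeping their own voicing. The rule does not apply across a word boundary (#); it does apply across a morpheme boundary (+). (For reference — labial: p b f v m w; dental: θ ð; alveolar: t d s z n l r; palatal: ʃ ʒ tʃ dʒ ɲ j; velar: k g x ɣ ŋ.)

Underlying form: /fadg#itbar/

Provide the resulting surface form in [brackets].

/d/ before /g/ (velar) → [g]
/t/ before /b/ (labial) → [p]

[fagg#ipbar]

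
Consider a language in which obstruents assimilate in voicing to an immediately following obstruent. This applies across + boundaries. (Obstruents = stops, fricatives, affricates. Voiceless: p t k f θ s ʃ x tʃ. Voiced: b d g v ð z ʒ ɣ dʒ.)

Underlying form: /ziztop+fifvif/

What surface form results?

[zistop+fivvif]

/z/ before /t/ (voiceless) → [s]
/f/ before /v/ (voiced) → [v]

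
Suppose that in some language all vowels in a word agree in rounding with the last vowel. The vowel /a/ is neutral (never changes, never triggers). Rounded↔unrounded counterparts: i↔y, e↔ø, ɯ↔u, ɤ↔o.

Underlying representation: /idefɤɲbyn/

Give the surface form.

/i/ harmonizes with /y/ ([+round]) → [y]
/e/ harmonizes with /y/ ([+round]) → [ø]
/ɤ/ harmonizes with /y/ ([+round]) → [o]

[ydøfoɲbyn]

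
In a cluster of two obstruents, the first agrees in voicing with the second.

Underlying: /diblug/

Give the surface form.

[diblug]

no segment meets the rule's conditions; no change.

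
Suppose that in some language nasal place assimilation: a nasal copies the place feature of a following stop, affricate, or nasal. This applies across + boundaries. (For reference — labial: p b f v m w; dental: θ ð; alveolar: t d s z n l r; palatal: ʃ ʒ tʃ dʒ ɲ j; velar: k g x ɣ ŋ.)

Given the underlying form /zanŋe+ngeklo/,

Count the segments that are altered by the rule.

2

/n/ before /ŋ/ (velar) → [ŋ]
/n/ before /g/ (velar) → [ŋ]
2 segments change.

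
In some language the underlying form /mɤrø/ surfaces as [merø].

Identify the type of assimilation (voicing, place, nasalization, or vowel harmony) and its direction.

vowel harmony, regressive

/ɤ/→[e].
Vowels agree with the last vowel, so the harmony is regressive.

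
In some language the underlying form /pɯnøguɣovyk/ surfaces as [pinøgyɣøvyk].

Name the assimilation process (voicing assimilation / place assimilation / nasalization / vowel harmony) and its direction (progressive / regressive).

vowel harmony, regressive

/ɯ/→[i] /u/→[y] /o/→[ø].
Vowels agree with the last vowel, so the harmony is regressive.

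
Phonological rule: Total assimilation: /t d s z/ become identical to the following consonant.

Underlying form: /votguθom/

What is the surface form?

/t/ before /g/ → [g] (total assimilation)

[vogguθom]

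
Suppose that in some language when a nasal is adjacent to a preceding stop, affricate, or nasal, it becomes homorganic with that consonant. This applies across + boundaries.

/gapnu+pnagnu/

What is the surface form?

/n/ after /p/ (labial) → [m]
/n/ after /p/ (labial) → [m]
/n/ after /g/ (velar) → [ŋ]

[gapmu+pmagŋu]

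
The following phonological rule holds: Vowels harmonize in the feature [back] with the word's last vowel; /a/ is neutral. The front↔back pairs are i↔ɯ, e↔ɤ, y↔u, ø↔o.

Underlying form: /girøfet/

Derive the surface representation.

no segment meets the rule's conditions; no change.

[girøfet]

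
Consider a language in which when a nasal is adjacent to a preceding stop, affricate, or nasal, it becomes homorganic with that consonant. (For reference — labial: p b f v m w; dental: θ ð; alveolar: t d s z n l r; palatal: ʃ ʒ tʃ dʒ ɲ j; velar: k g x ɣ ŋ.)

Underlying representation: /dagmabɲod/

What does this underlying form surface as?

[dagŋabmod]

/m/ after /g/ (velar) → [ŋ]
/ɲ/ after /b/ (labial) → [m]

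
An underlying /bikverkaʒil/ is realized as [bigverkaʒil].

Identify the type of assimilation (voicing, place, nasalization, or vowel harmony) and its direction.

voicing assimilation, regressive

/k/→[g].
Each target copies a feature from the following segment, so the direction is regressive.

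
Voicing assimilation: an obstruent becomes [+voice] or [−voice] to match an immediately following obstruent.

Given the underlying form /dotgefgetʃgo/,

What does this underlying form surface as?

/t/ before /g/ (voiced) → [d]
/f/ before /g/ (voiced) → [v]
/tʃ/ before /g/ (voiced) → [dʒ]

[dodgevgedʒgo]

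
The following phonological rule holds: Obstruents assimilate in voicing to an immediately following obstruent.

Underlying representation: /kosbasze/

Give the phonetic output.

/s/ before /b/ (voiced) → [z]
/s/ before /z/ (voiced) → [z]

[kozbazze]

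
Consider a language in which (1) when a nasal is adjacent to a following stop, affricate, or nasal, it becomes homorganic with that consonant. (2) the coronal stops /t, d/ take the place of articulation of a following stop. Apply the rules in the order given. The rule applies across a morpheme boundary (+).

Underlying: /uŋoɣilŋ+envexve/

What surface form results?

Rule 1: no segment meets the rule's conditions; no change.
After rule 1: uŋoɣilŋ+envexve
Rule 2: no segment meets the rule's conditions; no change.

[uŋoɣilŋ+envexve]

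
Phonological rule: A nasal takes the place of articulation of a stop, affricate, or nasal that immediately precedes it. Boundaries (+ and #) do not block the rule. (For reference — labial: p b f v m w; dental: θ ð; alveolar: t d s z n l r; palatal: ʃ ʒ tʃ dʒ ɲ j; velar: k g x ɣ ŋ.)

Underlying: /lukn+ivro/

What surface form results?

[lukŋ+ivro]

/n/ after /k/ (velar) → [ŋ]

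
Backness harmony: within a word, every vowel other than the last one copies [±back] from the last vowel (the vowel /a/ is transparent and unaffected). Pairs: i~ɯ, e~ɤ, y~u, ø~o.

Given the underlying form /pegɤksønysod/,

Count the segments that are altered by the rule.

3

/e/ harmonizes with /o/ ([+back]) → [ɤ]
/ø/ harmonizes with /o/ ([+back]) → [o]
/y/ harmonizes with /o/ ([+back]) → [u]
3 segments change.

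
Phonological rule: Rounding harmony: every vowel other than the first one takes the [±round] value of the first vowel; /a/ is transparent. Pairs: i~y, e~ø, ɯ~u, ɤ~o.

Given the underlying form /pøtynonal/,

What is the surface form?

[pøtynonal]

no segment meets the rule's conditions; no change.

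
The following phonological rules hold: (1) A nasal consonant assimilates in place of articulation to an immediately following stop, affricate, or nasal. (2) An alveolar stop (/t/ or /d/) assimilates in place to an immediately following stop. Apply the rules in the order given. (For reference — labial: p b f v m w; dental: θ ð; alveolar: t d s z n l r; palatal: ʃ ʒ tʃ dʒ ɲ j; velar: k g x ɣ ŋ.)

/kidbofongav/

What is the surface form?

[kibbofoŋgav]

Rule 1: /n/ before /g/ (velar) → [ŋ]
After rule 1: kidbofoŋgav
Rule 2: /d/ before /b/ (labial) → [b]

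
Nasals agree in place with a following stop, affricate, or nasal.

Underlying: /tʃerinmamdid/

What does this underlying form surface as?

/n/ before /m/ (labial) → [m]
/m/ before /d/ (alveolar) → [n]

[tʃerimmandid]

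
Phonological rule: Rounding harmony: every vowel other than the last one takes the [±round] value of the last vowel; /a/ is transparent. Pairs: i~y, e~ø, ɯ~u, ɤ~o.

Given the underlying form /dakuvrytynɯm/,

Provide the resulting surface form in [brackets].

/u/ harmonizes with /ɯ/ ([-round]) → [ɯ]
/y/ harmonizes with /ɯ/ ([-round]) → [i]
/y/ harmonizes with /ɯ/ ([-round]) → [i]

[dakɯvritinɯm]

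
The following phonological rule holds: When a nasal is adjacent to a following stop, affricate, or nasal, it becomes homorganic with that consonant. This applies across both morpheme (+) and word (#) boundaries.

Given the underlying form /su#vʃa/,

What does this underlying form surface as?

no segment meets the rule's conditions; no change.

[su#vʃa]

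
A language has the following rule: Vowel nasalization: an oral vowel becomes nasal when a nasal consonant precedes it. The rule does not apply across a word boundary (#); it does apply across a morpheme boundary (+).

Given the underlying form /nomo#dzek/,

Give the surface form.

[nõmõ#dzek]

/o/ after nasal /n/ → [õ]
/o/ after nasal /m/ → [õ]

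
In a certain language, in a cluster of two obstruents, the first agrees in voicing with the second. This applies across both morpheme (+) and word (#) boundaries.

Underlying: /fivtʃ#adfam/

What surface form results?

[fiftʃ#atfam]

/v/ before /tʃ/ (voiceless) → [f]
/d/ before /f/ (voiceless) → [t]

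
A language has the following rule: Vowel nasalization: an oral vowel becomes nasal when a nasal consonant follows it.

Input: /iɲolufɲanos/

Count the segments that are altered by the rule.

/i/ before nasal /ɲ/ → [ĩ]
/a/ before nasal /n/ → [ã]
2 segments change.

2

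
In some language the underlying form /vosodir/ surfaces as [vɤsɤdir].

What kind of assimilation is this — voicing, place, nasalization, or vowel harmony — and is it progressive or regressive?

/o/→[ɤ] /o/→[ɤ].
Vowels agree with the last vowel, so the harmony is regressive.

vowel harmony, regressive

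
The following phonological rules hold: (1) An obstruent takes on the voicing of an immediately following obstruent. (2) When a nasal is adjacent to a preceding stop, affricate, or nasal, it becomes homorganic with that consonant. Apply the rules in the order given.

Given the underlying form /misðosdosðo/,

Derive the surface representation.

[mizðozdozðo]

Rule 1: /s/ before /ð/ (voiced) → [z]
Rule 1: /s/ before /d/ (voiced) → [z]
Rule 1: /s/ before /ð/ (voiced) → [z]
After rule 1: mizðozdozðo
Rule 2: no segment meets the rule's conditions; no change.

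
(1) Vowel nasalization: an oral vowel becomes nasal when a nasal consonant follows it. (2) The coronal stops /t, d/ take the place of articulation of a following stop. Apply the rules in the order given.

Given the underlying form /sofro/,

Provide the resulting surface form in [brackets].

[sofro]

Rule 1: no segment meets the rule's conditions; no change.
After rule 1: sofro
Rule 2: no segment meets the rule's conditions; no change.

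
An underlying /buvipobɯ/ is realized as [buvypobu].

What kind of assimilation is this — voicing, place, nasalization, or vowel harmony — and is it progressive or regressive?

/i/→[y] /ɯ/→[u].
Vowels agree with the first vowel, so the harmony is progressive.

vowel harmony, progressive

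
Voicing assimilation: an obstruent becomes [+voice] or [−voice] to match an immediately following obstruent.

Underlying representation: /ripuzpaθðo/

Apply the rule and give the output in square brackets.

/z/ before /p/ (voiceless) → [s]
/θ/ before /ð/ (voiced) → [ð]

[ripuspaððo]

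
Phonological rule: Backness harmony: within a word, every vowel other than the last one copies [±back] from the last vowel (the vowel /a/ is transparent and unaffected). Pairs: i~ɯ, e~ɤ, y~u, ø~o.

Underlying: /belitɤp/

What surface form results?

/e/ harmonizes with /ɤ/ ([+back]) → [ɤ]
/i/ harmonizes with /ɤ/ ([+back]) → [ɯ]

[bɤlɯtɤp]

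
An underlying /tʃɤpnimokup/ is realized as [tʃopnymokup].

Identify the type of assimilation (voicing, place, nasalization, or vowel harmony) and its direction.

vowel harmony, regressive

/ɤ/→[o] /i/→[y].
Vowels agree with the last vowel, so the harmony is regressive.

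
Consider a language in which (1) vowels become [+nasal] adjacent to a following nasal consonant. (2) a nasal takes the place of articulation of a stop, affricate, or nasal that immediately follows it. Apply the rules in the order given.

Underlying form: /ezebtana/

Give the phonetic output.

Rule 1: /a/ before nasal /n/ → [ã]
After rule 1: ezebtãna
Rule 2: no segment meets the rule's conditions; no change.

[ezebtãna]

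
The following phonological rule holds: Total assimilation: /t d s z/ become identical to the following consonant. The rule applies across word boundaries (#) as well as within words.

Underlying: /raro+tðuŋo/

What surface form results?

/t/ before /ð/ → [ð] (total assimilation)

[raro+ððuŋo]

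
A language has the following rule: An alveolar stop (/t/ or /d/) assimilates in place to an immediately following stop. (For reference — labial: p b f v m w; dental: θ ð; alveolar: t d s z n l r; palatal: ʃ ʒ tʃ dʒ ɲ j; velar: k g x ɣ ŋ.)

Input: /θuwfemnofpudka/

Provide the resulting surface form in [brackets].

/d/ before /k/ (velar) → [g]

[θuwfemnofpugka]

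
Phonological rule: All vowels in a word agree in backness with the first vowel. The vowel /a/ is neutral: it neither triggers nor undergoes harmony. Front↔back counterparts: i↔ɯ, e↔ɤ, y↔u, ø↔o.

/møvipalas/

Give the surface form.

no segment meets the rule's conditions; no change.

[møvipalas]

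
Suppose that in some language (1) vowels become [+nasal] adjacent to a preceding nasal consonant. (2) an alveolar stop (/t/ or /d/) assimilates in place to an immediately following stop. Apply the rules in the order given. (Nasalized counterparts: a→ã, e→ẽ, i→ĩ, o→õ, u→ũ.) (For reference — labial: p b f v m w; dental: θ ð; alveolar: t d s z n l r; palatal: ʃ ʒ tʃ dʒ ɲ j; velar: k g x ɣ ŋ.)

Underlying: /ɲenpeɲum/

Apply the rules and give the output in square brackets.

[ɲẽnpeɲũm]

Rule 1: /e/ after nasal /ɲ/ → [ẽ]
Rule 1: /u/ after nasal /ɲ/ → [ũ]
After rule 1: ɲẽnpeɲũm
Rule 2: no segment meets the rule's conditions; no change.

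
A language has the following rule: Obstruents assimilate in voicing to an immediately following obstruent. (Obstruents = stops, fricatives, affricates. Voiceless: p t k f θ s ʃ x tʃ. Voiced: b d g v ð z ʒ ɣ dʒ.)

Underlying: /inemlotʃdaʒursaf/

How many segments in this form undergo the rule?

1

/tʃ/ before /d/ (voiced) → [dʒ]
1 segment changes.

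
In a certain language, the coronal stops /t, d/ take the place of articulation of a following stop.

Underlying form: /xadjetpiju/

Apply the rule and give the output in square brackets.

/t/ before /p/ (labial) → [p]

[xadjeppiju]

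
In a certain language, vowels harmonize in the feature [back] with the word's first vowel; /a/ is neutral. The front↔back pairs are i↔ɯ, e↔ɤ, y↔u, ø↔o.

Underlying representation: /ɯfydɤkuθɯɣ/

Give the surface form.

/y/ harmonizes with /ɯ/ ([+back]) → [u]

[ɯfudɤkuθɯɣ]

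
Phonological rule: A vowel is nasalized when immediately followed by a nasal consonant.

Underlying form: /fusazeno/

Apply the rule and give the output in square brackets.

/e/ before nasal /n/ → [ẽ]

[fusazẽno]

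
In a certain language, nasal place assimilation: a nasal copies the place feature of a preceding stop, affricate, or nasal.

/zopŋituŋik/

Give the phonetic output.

[zopmituŋik]

/ŋ/ after /p/ (labial) → [m]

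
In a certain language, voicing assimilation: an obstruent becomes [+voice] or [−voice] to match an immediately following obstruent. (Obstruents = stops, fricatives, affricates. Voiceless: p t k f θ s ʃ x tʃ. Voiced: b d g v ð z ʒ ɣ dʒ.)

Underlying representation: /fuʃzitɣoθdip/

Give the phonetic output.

/ʃ/ before /z/ (voiced) → [ʒ]
/t/ before /ɣ/ (voiced) → [d]
/θ/ before /d/ (voiced) → [ð]

[fuʒzidɣoðdip]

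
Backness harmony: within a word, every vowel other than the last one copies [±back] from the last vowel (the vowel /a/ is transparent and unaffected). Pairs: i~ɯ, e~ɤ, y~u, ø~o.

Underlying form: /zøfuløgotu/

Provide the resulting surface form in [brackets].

[zofulogotu]

/ø/ harmonizes with /u/ ([+back]) → [o]
/ø/ harmonizes with /u/ ([+back]) → [o]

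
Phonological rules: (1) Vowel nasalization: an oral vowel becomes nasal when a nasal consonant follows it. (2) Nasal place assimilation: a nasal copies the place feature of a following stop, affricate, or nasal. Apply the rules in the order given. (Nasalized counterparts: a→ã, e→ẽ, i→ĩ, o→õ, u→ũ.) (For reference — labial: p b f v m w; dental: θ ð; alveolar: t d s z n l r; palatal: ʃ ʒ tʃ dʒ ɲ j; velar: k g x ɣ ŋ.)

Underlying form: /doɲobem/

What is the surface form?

[dõɲobẽm]

Rule 1: /o/ before nasal /ɲ/ → [õ]
Rule 1: /e/ before nasal /m/ → [ẽ]
After rule 1: dõɲobẽm
Rule 2: no segment meets the rule's conditions; no change.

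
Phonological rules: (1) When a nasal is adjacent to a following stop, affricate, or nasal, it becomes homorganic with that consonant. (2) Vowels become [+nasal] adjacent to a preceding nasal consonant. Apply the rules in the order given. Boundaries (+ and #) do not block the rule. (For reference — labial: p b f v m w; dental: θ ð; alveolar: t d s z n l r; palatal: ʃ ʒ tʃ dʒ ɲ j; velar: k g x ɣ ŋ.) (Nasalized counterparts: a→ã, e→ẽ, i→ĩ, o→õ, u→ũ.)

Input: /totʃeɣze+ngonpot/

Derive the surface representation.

Rule 1: /n/ before /g/ (velar) → [ŋ]
Rule 1: /n/ before /p/ (labial) → [m]
After rule 1: totʃeɣze+ŋgompot
Rule 2: no segment meets the rule's conditions; no change.

[totʃeɣze+ŋgompot]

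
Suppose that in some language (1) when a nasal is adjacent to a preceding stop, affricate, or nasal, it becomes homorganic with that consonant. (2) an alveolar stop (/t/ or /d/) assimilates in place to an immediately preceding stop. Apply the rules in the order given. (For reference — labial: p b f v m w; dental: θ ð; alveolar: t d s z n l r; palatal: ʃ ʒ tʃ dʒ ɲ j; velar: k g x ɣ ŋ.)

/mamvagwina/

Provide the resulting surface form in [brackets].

[mamvagwina]

Rule 1: no segment meets the rule's conditions; no change.
After rule 1: mamvagwina
Rule 2: no segment meets the rule's conditions; no change.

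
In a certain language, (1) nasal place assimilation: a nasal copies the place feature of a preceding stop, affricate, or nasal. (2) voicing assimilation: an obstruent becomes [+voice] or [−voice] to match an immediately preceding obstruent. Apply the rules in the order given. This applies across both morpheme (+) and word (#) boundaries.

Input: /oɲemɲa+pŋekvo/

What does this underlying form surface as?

Rule 1: /ɲ/ after /m/ (labial) → [m]
Rule 1: /ŋ/ after /p/ (labial) → [m]
After rule 1: oɲemma+pmekvo
Rule 2: /v/ after /k/ (voiceless) → [f]

[oɲemma+pmekfo]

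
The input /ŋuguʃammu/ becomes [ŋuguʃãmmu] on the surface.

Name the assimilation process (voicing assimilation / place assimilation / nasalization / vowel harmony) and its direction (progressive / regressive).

/a/→[ã].
Each target copies a feature from the following segment, so the direction is regressive.

nasalization, regressive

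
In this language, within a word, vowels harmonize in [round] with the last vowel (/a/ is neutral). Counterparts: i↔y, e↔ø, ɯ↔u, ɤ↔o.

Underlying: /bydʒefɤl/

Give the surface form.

/y/ harmonizes with /ɤ/ ([-round]) → [i]

[bidʒefɤl]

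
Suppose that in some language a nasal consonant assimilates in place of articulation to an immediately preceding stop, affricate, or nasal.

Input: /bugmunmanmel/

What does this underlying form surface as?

[bugŋunnannel]

/m/ after /g/ (velar) → [ŋ]
/m/ after /n/ (alveolar) → [n]
/m/ after /n/ (alveolar) → [n]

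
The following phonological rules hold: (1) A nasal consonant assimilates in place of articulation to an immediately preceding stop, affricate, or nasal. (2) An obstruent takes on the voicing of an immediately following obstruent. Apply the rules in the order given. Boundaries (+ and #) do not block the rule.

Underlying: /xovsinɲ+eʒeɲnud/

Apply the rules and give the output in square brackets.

[xofsinn+eʒeɲɲud]

Rule 1: /ɲ/ after /n/ (alveolar) → [n]
Rule 1: /n/ after /ɲ/ (palatal) → [ɲ]
After rule 1: xovsinn+eʒeɲɲud
Rule 2: /v/ before /s/ (voiceless) → [f]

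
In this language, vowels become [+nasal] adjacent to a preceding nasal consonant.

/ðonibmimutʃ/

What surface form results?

[ðonĩbmĩmũtʃ]

/i/ after nasal /n/ → [ĩ]
/i/ after nasal /m/ → [ĩ]
/u/ after nasal /m/ → [ũ]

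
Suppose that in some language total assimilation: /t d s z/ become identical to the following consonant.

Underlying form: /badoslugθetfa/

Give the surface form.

/s/ before /l/ → [l] (total assimilation)
/t/ before /f/ → [f] (total assimilation)

[badollugθeffa]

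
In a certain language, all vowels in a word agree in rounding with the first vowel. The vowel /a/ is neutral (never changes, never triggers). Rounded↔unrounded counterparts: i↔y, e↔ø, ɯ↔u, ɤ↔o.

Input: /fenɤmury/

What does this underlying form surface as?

[fenɤmɯri]

/u/ harmonizes with /e/ ([-round]) → [ɯ]
/y/ harmonizes with /e/ ([-round]) → [i]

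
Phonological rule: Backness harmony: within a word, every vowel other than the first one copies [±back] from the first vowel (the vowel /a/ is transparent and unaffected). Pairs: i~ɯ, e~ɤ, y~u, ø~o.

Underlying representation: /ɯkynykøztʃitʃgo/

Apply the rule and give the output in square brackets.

/y/ harmonizes with /ɯ/ ([+back]) → [u]
/y/ harmonizes with /ɯ/ ([+back]) → [u]
/ø/ harmonizes with /ɯ/ ([+back]) → [o]
/i/ harmonizes with /ɯ/ ([+back]) → [ɯ]

[ɯkunukoztʃɯtʃgo]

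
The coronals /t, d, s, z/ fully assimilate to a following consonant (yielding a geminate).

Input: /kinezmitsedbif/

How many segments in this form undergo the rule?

/z/ before /m/ → [m] (total assimilation)
/t/ before /s/ → [s] (total assimilation)
/d/ before /b/ → [b] (total assimilation)
3 segments change.

3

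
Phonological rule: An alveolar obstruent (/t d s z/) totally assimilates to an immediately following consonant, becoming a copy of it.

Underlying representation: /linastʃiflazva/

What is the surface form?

/s/ before /tʃ/ → [tʃ] (total assimilation)
/z/ before /v/ → [v] (total assimilation)

[linatʃtʃiflavva]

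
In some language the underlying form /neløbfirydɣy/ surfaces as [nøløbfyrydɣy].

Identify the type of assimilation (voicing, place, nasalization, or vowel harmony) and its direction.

/e/→[ø] /i/→[y].
Vowels agree with the last vowel, so the harmony is regressive.

vowel harmony, regressive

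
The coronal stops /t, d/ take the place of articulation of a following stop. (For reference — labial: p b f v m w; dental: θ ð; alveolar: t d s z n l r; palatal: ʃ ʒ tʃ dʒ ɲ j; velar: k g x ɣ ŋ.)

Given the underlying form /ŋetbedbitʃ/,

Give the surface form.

[ŋepbebbitʃ]

/t/ before /b/ (labial) → [p]
/d/ before /b/ (labial) → [b]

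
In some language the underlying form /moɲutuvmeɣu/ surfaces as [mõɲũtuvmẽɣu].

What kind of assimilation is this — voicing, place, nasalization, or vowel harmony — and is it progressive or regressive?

nasalization, progressive

/o/→[õ] /u/→[ũ] /e/→[ẽ].
Each target copies a feature from the preceding segment, so the direction is progressive.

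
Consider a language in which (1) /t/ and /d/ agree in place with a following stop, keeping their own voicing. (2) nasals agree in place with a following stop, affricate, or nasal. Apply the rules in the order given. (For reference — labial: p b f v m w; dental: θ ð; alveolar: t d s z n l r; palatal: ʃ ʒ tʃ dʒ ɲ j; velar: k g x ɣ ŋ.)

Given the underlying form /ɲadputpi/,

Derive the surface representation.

[ɲabpuppi]

Rule 1: /d/ before /p/ (labial) → [b]
Rule 1: /t/ before /p/ (labial) → [p]
After rule 1: ɲabpuppi
Rule 2: no segment meets the rule's conditions; no change.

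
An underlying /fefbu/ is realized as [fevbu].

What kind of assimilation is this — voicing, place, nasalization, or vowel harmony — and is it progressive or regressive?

/f/→[v].
Each target copies a feature from the following segment, so the direction is regressive.

voicing assimilation, regressive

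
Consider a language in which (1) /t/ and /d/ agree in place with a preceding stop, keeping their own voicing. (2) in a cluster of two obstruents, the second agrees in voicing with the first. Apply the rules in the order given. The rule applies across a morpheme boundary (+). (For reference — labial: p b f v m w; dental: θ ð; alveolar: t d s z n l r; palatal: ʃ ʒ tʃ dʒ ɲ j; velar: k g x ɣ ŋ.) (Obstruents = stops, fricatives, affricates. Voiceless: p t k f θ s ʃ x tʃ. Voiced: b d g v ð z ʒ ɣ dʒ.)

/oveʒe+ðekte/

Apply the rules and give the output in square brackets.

[oveʒe+ðekke]

Rule 1: /t/ after /k/ (velar) → [k]
After rule 1: oveʒe+ðekke
Rule 2: no segment meets the rule's conditions; no change.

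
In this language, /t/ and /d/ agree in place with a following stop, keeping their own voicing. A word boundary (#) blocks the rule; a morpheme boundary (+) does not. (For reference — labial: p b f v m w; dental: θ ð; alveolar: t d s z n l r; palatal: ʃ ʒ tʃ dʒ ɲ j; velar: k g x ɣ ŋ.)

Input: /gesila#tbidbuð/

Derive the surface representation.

[gesila#pbibbuð]

/t/ before /b/ (labial) → [p]
/d/ before /b/ (labial) → [b]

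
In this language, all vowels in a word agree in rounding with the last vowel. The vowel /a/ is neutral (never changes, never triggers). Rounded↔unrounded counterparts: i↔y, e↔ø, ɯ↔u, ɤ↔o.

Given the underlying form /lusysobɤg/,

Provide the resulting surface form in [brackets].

/u/ harmonizes with /ɤ/ ([-round]) → [ɯ]
/y/ harmonizes with /ɤ/ ([-round]) → [i]
/o/ harmonizes with /ɤ/ ([-round]) → [ɤ]

[lɯsisɤbɤg]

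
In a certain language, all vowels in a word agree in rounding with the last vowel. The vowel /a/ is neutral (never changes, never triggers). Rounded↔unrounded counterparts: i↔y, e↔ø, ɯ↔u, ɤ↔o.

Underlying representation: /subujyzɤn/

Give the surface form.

[sɯbɯjizɤn]

/u/ harmonizes with /ɤ/ ([-round]) → [ɯ]
/u/ harmonizes with /ɤ/ ([-round]) → [ɯ]
/y/ harmonizes with /ɤ/ ([-round]) → [i]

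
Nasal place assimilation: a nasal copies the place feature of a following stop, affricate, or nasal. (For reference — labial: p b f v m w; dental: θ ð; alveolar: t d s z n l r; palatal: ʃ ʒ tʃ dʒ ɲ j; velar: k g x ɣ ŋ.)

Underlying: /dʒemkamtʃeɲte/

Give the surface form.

[dʒeŋkaɲtʃente]

/m/ before /k/ (velar) → [ŋ]
/m/ before /tʃ/ (palatal) → [ɲ]
/ɲ/ before /t/ (alveolar) → [n]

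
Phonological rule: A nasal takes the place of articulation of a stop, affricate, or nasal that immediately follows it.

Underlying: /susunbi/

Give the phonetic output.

[susumbi]

/n/ before /b/ (labial) → [m]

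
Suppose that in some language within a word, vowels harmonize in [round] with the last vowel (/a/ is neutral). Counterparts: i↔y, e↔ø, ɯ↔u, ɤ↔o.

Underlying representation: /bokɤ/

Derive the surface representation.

[bɤkɤ]

/o/ harmonizes with /ɤ/ ([-round]) → [ɤ]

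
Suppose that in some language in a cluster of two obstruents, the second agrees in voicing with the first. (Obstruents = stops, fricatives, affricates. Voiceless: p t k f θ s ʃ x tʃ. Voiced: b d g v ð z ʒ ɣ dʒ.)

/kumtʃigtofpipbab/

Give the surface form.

[kumtʃigdofpippab]

/t/ after /g/ (voiced) → [d]
/b/ after /p/ (voiceless) → [p]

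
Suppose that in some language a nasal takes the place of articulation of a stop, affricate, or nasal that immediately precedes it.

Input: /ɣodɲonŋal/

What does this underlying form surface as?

/ɲ/ after /d/ (alveolar) → [n]
/ŋ/ after /n/ (alveolar) → [n]

[ɣodnonnal]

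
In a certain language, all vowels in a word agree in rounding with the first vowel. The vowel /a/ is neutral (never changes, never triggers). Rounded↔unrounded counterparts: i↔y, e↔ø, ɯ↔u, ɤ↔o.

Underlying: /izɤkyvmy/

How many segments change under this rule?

2

/y/ harmonizes with /i/ ([-round]) → [i]
/y/ harmonizes with /i/ ([-round]) → [i]
2 segments change.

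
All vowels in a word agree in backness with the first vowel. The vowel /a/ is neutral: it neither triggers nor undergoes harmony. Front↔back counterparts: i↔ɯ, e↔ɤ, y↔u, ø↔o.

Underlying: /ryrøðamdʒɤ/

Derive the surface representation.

[ryrøðamdʒe]

/ɤ/ harmonizes with /y/ ([-back]) → [e]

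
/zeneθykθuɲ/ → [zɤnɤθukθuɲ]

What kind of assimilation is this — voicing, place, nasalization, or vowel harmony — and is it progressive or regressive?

/e/→[ɤ] /e/→[ɤ] /y/→[u].
Vowels agree with the last vowel, so the harmony is regressive.

vowel harmony, regressive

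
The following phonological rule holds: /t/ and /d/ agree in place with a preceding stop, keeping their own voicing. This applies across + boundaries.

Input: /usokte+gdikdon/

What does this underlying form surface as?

[usokke+ggikgon]

/t/ after /k/ (velar) → [k]
/d/ after /g/ (velar) → [g]
/d/ after /k/ (velar) → [g]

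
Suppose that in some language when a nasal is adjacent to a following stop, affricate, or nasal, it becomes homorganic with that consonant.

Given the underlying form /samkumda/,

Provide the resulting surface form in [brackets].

[saŋkunda]

/m/ before /k/ (velar) → [ŋ]
/m/ before /d/ (alveolar) → [n]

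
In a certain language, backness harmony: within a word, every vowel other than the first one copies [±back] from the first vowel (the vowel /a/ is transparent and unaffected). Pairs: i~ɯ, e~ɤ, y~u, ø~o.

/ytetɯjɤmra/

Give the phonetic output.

[ytetijemra]

/ɯ/ harmonizes with /y/ ([-back]) → [i]
/ɤ/ harmonizes with /y/ ([-back]) → [e]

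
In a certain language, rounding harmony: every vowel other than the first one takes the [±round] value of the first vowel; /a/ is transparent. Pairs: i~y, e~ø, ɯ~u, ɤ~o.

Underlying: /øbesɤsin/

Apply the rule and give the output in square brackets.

[øbøsosyn]

/e/ harmonizes with /ø/ ([+round]) → [ø]
/ɤ/ harmonizes with /ø/ ([+round]) → [o]
/i/ harmonizes with /ø/ ([+round]) → [y]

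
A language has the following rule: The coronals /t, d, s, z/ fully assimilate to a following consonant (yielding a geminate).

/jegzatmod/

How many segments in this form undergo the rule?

1

/t/ before /m/ → [m] (total assimilation)
1 segment changes.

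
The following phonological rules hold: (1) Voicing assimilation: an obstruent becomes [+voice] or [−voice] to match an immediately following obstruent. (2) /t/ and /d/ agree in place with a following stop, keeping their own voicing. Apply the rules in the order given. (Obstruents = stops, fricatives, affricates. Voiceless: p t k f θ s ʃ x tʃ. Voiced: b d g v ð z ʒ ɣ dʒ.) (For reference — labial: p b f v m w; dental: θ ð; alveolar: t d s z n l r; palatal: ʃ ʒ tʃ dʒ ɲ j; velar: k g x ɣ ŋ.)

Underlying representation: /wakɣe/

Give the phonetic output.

Rule 1: /k/ before /ɣ/ (voiced) → [g]
After rule 1: wagɣe
Rule 2: no segment meets the rule's conditions; no change.

[wagɣe]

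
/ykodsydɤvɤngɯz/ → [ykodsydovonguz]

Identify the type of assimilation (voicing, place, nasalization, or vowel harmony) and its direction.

/ɤ/→[o] /ɤ/→[o] /ɯ/→[u].
Vowels agree with the first vowel, so the harmony is progressive.

vowel harmony, progressive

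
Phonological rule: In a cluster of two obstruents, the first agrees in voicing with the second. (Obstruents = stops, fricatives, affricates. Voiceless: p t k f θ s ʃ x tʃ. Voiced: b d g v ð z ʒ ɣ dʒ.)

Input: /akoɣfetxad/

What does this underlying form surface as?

/ɣ/ before /f/ (voiceless) → [x]

[akoxfetxad]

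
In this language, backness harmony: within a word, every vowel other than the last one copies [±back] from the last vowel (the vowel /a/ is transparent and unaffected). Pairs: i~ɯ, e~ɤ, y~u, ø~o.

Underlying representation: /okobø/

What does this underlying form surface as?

/o/ harmonizes with /ø/ ([-back]) → [ø]
/o/ harmonizes with /ø/ ([-back]) → [ø]

[økøbø]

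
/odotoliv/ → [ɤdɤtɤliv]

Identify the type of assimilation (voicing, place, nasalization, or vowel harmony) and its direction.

/o/→[ɤ] /o/→[ɤ] /o/→[ɤ].
Vowels agree with the last vowel, so the harmony is regressive.

vowel harmony, regressive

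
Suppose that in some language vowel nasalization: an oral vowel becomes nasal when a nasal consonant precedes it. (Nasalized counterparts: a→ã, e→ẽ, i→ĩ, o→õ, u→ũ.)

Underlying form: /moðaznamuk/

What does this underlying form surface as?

/o/ after nasal /m/ → [õ]
/a/ after nasal /n/ → [ã]
/u/ after nasal /m/ → [ũ]

[mõðaznãmũk]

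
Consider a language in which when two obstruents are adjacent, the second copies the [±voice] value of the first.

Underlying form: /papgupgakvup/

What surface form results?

/g/ after /p/ (voiceless) → [k]
/g/ after /p/ (voiceless) → [k]
/v/ after /k/ (voiceless) → [f]

[papkupkakfup]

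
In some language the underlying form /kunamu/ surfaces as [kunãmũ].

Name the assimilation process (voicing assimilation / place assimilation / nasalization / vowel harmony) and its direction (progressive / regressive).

nasalization, progressive

/a/→[ã] /u/→[ũ].
Each target copies a feature from the preceding segment, so the direction is progressive.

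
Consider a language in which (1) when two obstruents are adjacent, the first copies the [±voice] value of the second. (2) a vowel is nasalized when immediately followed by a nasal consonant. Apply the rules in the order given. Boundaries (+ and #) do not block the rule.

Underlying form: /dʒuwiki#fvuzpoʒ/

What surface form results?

Rule 1: /f/ before /v/ (voiced) → [v]
Rule 1: /z/ before /p/ (voiceless) → [s]
After rule 1: dʒuwiki#vvuspoʒ
Rule 2: no segment meets the rule's conditions; no change.

[dʒuwiki#vvuspoʒ]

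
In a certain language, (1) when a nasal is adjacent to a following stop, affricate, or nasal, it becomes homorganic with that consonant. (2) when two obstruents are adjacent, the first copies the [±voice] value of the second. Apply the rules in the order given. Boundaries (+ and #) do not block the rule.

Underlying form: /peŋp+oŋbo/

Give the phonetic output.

[pemp+ombo]

Rule 1: /ŋ/ before /p/ (labial) → [m]
Rule 1: /ŋ/ before /b/ (labial) → [m]
After rule 1: pemp+ombo
Rule 2: no segment meets the rule's conditions; no change.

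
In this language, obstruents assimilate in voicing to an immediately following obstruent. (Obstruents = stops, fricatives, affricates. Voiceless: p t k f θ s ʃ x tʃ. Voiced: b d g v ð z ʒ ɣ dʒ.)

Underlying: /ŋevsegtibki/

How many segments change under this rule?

/v/ before /s/ (voiceless) → [f]
/g/ before /t/ (voiceless) → [k]
/b/ before /k/ (voiceless) → [p]
3 segments change.

3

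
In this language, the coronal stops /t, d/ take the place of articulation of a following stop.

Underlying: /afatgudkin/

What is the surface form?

/t/ before /g/ (velar) → [k]
/d/ before /k/ (velar) → [g]

[afakgugkin]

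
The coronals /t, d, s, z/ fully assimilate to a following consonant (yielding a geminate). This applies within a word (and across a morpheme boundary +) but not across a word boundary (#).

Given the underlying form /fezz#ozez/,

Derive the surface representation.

[fezz#ozez]

no segment meets the rule's conditions; no change.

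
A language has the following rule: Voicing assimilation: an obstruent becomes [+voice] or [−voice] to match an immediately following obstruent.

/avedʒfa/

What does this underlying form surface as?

[avetʃfa]

/dʒ/ before /f/ (voiceless) → [tʃ]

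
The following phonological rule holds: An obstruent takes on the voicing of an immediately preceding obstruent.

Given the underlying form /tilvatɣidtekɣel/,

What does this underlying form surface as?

/ɣ/ after /t/ (voiceless) → [x]
/t/ after /d/ (voiced) → [d]
/ɣ/ after /k/ (voiceless) → [x]

[tilvatxiddekxel]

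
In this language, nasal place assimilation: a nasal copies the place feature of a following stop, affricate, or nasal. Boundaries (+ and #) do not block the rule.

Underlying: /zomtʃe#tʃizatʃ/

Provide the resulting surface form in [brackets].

[zoɲtʃe#tʃizatʃ]

/m/ before /tʃ/ (palatal) → [ɲ]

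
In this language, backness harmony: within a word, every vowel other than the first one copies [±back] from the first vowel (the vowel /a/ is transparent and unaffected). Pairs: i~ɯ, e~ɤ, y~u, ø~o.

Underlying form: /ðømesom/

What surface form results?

/o/ harmonizes with /ø/ ([-back]) → [ø]

[ðømesøm]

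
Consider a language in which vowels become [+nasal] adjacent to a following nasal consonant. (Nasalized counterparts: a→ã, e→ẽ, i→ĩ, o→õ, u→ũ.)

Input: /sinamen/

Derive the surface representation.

[sĩnãmẽn]

/i/ before nasal /n/ → [ĩ]
/a/ before nasal /m/ → [ã]
/e/ before nasal /n/ → [ẽ]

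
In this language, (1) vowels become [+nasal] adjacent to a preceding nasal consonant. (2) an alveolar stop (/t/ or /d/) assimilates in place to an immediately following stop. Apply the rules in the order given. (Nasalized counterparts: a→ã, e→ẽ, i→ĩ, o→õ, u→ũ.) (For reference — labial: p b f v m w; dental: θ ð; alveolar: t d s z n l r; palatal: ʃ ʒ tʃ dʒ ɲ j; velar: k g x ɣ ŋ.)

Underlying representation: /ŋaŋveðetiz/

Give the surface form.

[ŋãŋveðetiz]

Rule 1: /a/ after nasal /ŋ/ → [ã]
After rule 1: ŋãŋveðetiz
Rule 2: no segment meets the rule's conditions; no change.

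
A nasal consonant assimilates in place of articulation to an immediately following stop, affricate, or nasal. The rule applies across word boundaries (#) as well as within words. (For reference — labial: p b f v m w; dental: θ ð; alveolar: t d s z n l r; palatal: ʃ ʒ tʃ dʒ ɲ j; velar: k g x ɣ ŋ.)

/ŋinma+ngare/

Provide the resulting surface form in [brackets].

[ŋimma+ŋgare]

/n/ before /m/ (labial) → [m]
/n/ before /g/ (velar) → [ŋ]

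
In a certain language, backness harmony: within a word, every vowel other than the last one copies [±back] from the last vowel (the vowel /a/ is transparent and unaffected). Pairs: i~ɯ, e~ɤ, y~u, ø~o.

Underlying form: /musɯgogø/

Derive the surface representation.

/u/ harmonizes with /ø/ ([-back]) → [y]
/ɯ/ harmonizes with /ø/ ([-back]) → [i]
/o/ harmonizes with /ø/ ([-back]) → [ø]

[mysigøgø]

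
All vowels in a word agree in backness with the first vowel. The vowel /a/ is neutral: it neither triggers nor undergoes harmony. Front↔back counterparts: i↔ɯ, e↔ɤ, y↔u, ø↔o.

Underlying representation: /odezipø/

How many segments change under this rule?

3

/e/ harmonizes with /o/ ([+back]) → [ɤ]
/i/ harmonizes with /o/ ([+back]) → [ɯ]
/ø/ harmonizes with /o/ ([+back]) → [o]
3 segments change.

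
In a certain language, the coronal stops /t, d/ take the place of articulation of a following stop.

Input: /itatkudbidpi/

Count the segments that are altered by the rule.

3

/t/ before /k/ (velar) → [k]
/d/ before /b/ (labial) → [b]
/d/ before /p/ (labial) → [b]
3 segments change.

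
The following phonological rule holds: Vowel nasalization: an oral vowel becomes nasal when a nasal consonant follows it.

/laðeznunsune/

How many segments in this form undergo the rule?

/u/ before nasal /n/ → [ũ]
/u/ before nasal /n/ → [ũ]
2 segments change.

2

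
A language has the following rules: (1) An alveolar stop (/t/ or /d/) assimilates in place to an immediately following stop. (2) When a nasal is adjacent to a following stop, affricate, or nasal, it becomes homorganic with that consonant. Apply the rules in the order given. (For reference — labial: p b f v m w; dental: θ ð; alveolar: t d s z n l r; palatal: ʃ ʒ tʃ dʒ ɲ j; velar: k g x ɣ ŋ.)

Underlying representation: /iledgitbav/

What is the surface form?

[ileggipbav]

Rule 1: /d/ before /g/ (velar) → [g]
Rule 1: /t/ before /b/ (labial) → [p]
After rule 1: ileggipbav
Rule 2: no segment meets the rule's conditions; no change.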